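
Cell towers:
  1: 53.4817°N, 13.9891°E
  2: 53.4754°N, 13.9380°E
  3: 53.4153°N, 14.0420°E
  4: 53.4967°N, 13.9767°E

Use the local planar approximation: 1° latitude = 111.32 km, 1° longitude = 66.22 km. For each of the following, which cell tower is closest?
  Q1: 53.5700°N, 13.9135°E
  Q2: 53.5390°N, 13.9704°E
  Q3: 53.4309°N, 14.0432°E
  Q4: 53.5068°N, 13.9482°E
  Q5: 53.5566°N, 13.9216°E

Q1→4; Q2→4; Q3→3; Q4→4; Q5→4

Q1 at 53.5700°N, 13.9135°E:
  1: 11.0310 km
  2: 10.6551 km
  3: 19.2088 km
  4: 9.1704 km
  → nearest: 4 (9.1704 km)
Q2 at 53.5390°N, 13.9704°E:
  1: 6.4977 km
  2: 7.3979 km
  3: 14.5637 km
  4: 4.7273 km
  → nearest: 4 (4.7273 km)
Q3 at 53.4309°N, 14.0432°E:
  1: 6.6943 km
  2: 8.5481 km
  3: 1.7384 km
  4: 8.5467 km
  → nearest: 3 (1.7384 km)
Q4 at 53.5068°N, 13.9482°E:
  1: 3.8913 km
  2: 3.5601 km
  3: 11.9303 km
  4: 2.1968 km
  → nearest: 4 (2.1968 km)
Q5 at 53.5566°N, 13.9216°E:
  1: 9.4604 km
  2: 9.1042 km
  3: 17.6348 km
  4: 7.6011 km
  → nearest: 4 (7.6011 km)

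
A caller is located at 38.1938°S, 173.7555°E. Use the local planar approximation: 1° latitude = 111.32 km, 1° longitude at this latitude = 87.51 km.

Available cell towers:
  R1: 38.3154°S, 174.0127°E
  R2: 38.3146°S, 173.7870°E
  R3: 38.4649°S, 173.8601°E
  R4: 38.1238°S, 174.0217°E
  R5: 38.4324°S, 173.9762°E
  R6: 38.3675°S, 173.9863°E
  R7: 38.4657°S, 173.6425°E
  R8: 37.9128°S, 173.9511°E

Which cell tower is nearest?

Distances from 38.1938°S, 173.7555°E:
R1: √((-0.1216·111.32)² + (0.2572·87.51)²) = √(183.237157 + 506.590797) = 26.2646 km
R2: √((-0.1208·111.32)² + (0.0315·87.51)²) = √(180.834073 + 7.598651) = 13.7271 km
R3: √((-0.2711·111.32)² + (0.1046·87.51)²) = √(910.763108 + 83.787404) = 31.5365 km
R4: √((0.0700·111.32)² + (0.2662·87.51)²) = √(60.721498 + 542.664573) = 24.5639 km
R5: √((-0.2386·111.32)² + (0.2207·87.51)²) = √(705.484171 + 373.009621) = 32.8404 km
R6: √((-0.1737·111.32)² + (0.2308·87.51)²) = √(373.891879 + 407.931250) = 27.9611 km
R7: √((-0.2719·111.32)² + (-0.1130·87.51)²) = √(916.146255 + 97.785003) = 31.8423 km
R8: √((0.2810·111.32)² + (0.1956·87.51)²) = √(978.495956 + 292.990183) = 35.6579 km
Minimum: R2 at 13.7271 km.

R2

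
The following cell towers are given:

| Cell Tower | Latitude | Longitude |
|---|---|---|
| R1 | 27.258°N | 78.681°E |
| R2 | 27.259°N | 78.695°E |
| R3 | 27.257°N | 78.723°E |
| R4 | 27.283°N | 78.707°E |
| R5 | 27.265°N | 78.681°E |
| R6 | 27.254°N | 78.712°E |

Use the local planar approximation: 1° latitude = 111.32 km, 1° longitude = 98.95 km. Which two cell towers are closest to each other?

R1 and R5

Pairwise distances:
R1–R5: √((0.007·111.32)² + (0.000·98.95)²) = √(0.60721 + 0.00000) = 0.779 km
R3–R6: √((-0.003·111.32)² + (-0.011·98.95)²) = √(0.11153 + 1.18472) = 1.139 km
R1–R2: √((0.001·111.32)² + (0.014·98.95)²) = √(0.01239 + 1.91906) = 1.390 km
R2–R5: √((0.006·111.32)² + (-0.014·98.95)²) = √(0.44612 + 1.91906) = 1.538 km
R2–R6: √((-0.005·111.32)² + (0.017·98.95)²) = √(0.30980 + 2.82963) = 1.772 km
R2–R3: √((-0.002·111.32)² + (0.028·98.95)²) = √(0.04957 + 7.67622) = 2.780 km
R2–R4: √((0.024·111.32)² + (0.012·98.95)²) = √(7.13787 + 1.40992) = 2.924 km
R1–R6: √((-0.004·111.32)² + (0.031·98.95)²) = √(0.19827 + 9.40925) = 3.100 km
R4–R5: √((-0.018·111.32)² + (-0.026·98.95)²) = √(4.01505 + 6.61879) = 3.261 km
R4–R6: √((-0.029·111.32)² + (0.005·98.95)²) = √(10.42179 + 0.24478) = 3.266 km
R3–R4: √((0.026·111.32)² + (-0.016·98.95)²) = √(8.37709 + 2.50652) = 3.299 km
R5–R6: √((-0.011·111.32)² + (0.031·98.95)²) = √(1.49945 + 9.40925) = 3.303 km
R1–R4: √((0.025·111.32)² + (0.026·98.95)²) = √(7.74509 + 6.61879) = 3.790 km
R1–R3: √((-0.001·111.32)² + (0.042·98.95)²) = √(0.01239 + 17.27150) = 4.157 km
R3–R5: √((0.008·111.32)² + (-0.042·98.95)²) = √(0.79310 + 17.27150) = 4.250 km
Closest pair: R1–R5 at 0.779 km.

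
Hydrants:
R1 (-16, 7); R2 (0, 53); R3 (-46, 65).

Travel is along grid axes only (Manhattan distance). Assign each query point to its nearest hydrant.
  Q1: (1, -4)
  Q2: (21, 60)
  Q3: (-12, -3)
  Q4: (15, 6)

Q1→R1; Q2→R2; Q3→R1; Q4→R1

Q1 at (1, -4):
  R1: |-17| + |11| = 17 + 11 = 28
  R2: |-1| + |57| = 1 + 57 = 58
  R3: |-47| + |69| = 47 + 69 = 116
  → nearest: R1 (28)
Q2 at (21, 60):
  R1: |-37| + |-53| = 37 + 53 = 90
  R2: |-21| + |-7| = 21 + 7 = 28
  R3: |-67| + |5| = 67 + 5 = 72
  → nearest: R2 (28)
Q3 at (-12, -3):
  R1: |-4| + |10| = 4 + 10 = 14
  R2: |12| + |56| = 12 + 56 = 68
  R3: |-34| + |68| = 34 + 68 = 102
  → nearest: R1 (14)
Q4 at (15, 6):
  R1: |-31| + |1| = 31 + 1 = 32
  R2: |-15| + |47| = 15 + 47 = 62
  R3: |-61| + |59| = 61 + 59 = 120
  → nearest: R1 (32)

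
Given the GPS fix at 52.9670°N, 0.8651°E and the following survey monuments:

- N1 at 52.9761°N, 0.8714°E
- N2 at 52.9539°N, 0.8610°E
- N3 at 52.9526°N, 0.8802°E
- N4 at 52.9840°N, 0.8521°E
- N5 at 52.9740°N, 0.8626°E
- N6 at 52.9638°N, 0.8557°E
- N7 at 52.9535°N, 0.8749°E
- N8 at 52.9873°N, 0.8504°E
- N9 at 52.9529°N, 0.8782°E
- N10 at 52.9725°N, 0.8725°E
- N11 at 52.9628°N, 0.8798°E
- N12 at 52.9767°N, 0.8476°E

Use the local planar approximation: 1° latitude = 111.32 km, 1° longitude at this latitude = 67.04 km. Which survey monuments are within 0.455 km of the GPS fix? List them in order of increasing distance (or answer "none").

none

Distances from 52.9670°N, 0.8651°E:
N1: 1.0975 km
N2: 1.4840 km
N3: 1.8959 km
N4: 2.0835 km
N5: 0.7971 km
N6: 0.7239 km
N7: 1.6402 km
N8: 2.4653 km
N9: 1.7986 km
N10: 0.7880 km
N11: 1.0908 km
N12: 1.5945 km
Threshold 0.455 km: none within range.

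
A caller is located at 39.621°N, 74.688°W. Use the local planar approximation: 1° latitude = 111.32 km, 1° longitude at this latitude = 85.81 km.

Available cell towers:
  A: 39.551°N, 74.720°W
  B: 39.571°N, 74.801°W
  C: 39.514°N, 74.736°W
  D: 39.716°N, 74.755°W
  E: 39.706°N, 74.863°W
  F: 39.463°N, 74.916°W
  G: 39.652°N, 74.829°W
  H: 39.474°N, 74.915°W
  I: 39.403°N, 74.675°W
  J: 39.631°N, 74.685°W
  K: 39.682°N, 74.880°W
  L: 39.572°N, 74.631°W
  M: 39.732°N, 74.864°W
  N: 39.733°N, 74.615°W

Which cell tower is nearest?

Distances from 39.621°N, 74.688°W:
A: √((-0.070·111.32)² + (-0.032·85.81)²) = √(60.72150 + 7.54008) = 8.262 km
B: √((-0.050·111.32)² + (-0.113·85.81)²) = √(30.98036 + 94.02269) = 11.180 km
C: √((-0.107·111.32)² + (-0.048·85.81)²) = √(141.87764 + 16.96517) = 12.603 km
D: √((0.095·111.32)² + (-0.067·85.81)²) = √(111.83909 + 33.05411) = 12.037 km
E: √((0.085·111.32)² + (-0.175·85.81)²) = √(89.53323 + 225.50278) = 17.749 km
F: √((-0.158·111.32)² + (-0.228·85.81)²) = √(309.35744 + 382.77670) = 26.308 km
G: √((0.031·111.32)² + (-0.141·85.81)²) = √(11.90885 + 146.39088) = 12.582 km
H: √((-0.147·111.32)² + (-0.227·85.81)²) = √(267.78181 + 379.42638) = 25.440 km
I: √((-0.218·111.32)² + (0.013·85.81)²) = √(588.92418 + 1.24441) = 24.293 km
J: √((0.010·111.32)² + (0.003·85.81)²) = √(1.23921 + 0.06627) = 1.143 km
K: √((0.061·111.32)² + (-0.192·85.81)²) = √(46.11116 + 271.44276) = 17.820 km
L: √((-0.049·111.32)² + (0.057·85.81)²) = √(29.75353 + 23.92354) = 7.326 km
M: √((0.111·111.32)² + (-0.176·85.81)²) = √(152.68359 + 228.08732) = 19.513 km
N: √((0.112·111.32)² + (0.073·85.81)²) = √(155.44703 + 39.23932) = 13.953 km
Minimum: J at 1.143 km.

J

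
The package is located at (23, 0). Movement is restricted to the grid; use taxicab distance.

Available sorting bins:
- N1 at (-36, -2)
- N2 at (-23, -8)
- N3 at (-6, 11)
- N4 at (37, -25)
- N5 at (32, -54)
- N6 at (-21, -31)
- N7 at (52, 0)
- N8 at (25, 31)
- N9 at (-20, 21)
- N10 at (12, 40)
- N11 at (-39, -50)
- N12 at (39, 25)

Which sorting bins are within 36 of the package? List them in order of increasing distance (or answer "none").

Distances from (23, 0):
N1: 61
N2: 54
N3: 40
N4: 39
N5: 63
N6: 75
N7: 29
N8: 33
N9: 64
N10: 51
N11: 112
N12: 41
Threshold 36: N7 (29), N8 (33) are within range.

N7, N8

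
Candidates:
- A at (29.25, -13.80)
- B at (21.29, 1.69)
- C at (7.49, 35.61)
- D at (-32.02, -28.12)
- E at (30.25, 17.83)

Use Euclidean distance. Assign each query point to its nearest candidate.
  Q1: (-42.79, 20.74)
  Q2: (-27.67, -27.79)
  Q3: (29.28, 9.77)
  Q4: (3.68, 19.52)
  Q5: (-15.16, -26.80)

Q1→D; Q2→D; Q3→E; Q4→C; Q5→D

Q1 at (-42.79, 20.74):
  A: √((72.04)² + (-34.54)²) = √(5189.7616 + 1193.0116) = 79.89
  B: √((64.08)² + (-19.05)²) = √(4106.2464 + 362.9025) = 66.85
  C: √((50.28)² + (14.87)²) = √(2528.0784 + 221.1169) = 52.43
  D: √((10.77)² + (-48.86)²) = √(115.9929 + 2387.2996) = 50.03
  E: √((73.04)² + (-2.91)²) = √(5334.8416 + 8.4681) = 73.10
  → nearest: D (50.03)
Q2 at (-27.67, -27.79):
  A: √((56.92)² + (13.99)²) = √(3239.8864 + 195.7201) = 58.61
  B: √((48.96)² + (29.48)²) = √(2397.0816 + 869.0704) = 57.15
  C: √((35.16)² + (63.40)²) = √(1236.2256 + 4019.5600) = 72.50
  D: √((-4.35)² + (-0.33)²) = √(18.9225 + 0.1089) = 4.36
  E: √((57.92)² + (45.62)²) = √(3354.7264 + 2081.1844) = 73.73
  → nearest: D (4.36)
Q3 at (29.28, 9.77):
  A: √((-0.03)² + (-23.57)²) = √(0.0009 + 555.5449) = 23.57
  B: √((-7.99)² + (-8.08)²) = √(63.8401 + 65.2864) = 11.36
  C: √((-21.79)² + (25.84)²) = √(474.8041 + 667.7056) = 33.80
  D: √((-61.30)² + (-37.89)²) = √(3757.6900 + 1435.6521) = 72.06
  E: √((0.97)² + (8.06)²) = √(0.9409 + 64.9636) = 8.12
  → nearest: E (8.12)
Q4 at (3.68, 19.52):
  A: √((25.57)² + (-33.32)²) = √(653.8249 + 1110.2224) = 42.00
  B: √((17.61)² + (-17.83)²) = √(310.1121 + 317.9089) = 25.06
  C: √((3.81)² + (16.09)²) = √(14.5161 + 258.8881) = 16.53
  D: √((-35.70)² + (-47.64)²) = √(1274.4900 + 2269.5696) = 59.53
  E: √((26.57)² + (-1.69)²) = √(705.9649 + 2.8561) = 26.62
  → nearest: C (16.53)
Q5 at (-15.16, -26.80):
  A: √((44.41)² + (13.00)²) = √(1972.2481 + 169.0000) = 46.27
  B: √((36.45)² + (28.49)²) = √(1328.6025 + 811.6801) = 46.26
  C: √((22.65)² + (62.41)²) = √(513.0225 + 3895.0081) = 66.39
  D: √((-16.86)² + (-1.32)²) = √(284.2596 + 1.7424) = 16.91
  E: √((45.41)² + (44.63)²) = √(2062.0681 + 1991.8369) = 63.67
  → nearest: D (16.91)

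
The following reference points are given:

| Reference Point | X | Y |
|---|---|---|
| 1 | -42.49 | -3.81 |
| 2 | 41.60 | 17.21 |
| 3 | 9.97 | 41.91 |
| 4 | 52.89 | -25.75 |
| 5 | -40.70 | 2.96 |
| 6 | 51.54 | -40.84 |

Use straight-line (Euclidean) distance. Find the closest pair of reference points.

1 and 5

Pairwise distances:
1–2: 86.68
1–3: 69.59
1–4: 97.87
1–5: 7.00
1–6: 101.06
2–3: 40.13
2–4: 44.42
2–5: 83.52
2–6: 58.89
3–4: 80.12
3–5: 63.91
3–6: 92.60
4–5: 97.89
4–6: 15.15
5–6: 102.11
Closest pair: 1–5 at 7.00.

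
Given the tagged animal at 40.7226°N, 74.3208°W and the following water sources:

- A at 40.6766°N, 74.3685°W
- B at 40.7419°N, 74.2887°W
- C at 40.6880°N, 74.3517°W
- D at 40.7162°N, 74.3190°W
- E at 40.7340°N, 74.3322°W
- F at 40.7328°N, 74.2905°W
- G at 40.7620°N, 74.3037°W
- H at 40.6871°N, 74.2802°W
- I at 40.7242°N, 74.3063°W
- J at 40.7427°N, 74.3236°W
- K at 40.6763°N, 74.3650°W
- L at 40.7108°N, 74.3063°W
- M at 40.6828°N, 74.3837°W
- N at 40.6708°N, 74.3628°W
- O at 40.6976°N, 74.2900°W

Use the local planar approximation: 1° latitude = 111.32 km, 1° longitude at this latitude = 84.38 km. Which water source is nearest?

D

Distances from 40.7226°N, 74.3208°W:
A: √((-0.0460·111.32)² + (-0.0477·84.38)²) = √(26.221773 + 16.200029) = 6.5132 km
B: √((0.0193·111.32)² + (0.0321·84.38)²) = √(4.615949 + 7.336503) = 3.4572 km
C: √((-0.0346·111.32)² + (-0.0309·84.38)²) = √(14.835377 + 6.798232) = 4.6512 km
D: √((-0.0064·111.32)² + (0.0018·84.38)²) = √(0.507582 + 0.023069) = 0.7285 km
E: √((0.0114·111.32)² + (-0.0114·84.38)²) = √(1.610483 + 0.925313) = 1.5924 km
F: √((0.0102·111.32)² + (0.0303·84.38)²) = √(1.289278 + 6.536786) = 2.7975 km
G: √((0.0394·111.32)² + (0.0171·84.38)²) = √(19.237066 + 2.081955) = 4.6173 km
H: √((-0.0355·111.32)² + (0.0406·84.38)²) = √(15.617197 + 11.736297) = 5.2301 km
I: √((0.0016·111.32)² + (0.0145·84.38)²) = √(0.031724 + 1.496977) = 1.2364 km
J: √((0.0201·111.32)² + (-0.0028·84.38)²) = √(5.006549 + 0.055821) = 2.2500 km
K: √((-0.0463·111.32)² + (-0.0442·84.38)²) = √(26.564912 + 13.909886) = 6.3620 km
L: √((-0.0118·111.32)² + (0.0145·84.38)²) = √(1.725482 + 1.496977) = 1.7951 km
M: √((-0.0398·111.32)² + (-0.0629·84.38)²) = √(19.629649 + 28.169577) = 6.9137 km
N: √((-0.0518·111.32)² + (-0.0420·84.38)²) = √(33.251092 + 12.559652) = 6.7684 km
O: √((-0.0250·111.32)² + (0.0308·84.38)²) = √(7.745089 + 6.754302) = 3.8078 km
Minimum: D at 0.7285 km.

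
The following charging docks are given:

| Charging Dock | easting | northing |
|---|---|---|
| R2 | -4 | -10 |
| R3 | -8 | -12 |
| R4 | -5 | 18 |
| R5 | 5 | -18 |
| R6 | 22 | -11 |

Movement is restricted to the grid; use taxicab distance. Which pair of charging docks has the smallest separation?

Pairwise distances:
R2–R3: |-4| + |-2| = 4 + 2 = 6
R2–R4: |-1| + |28| = 1 + 28 = 29
R2–R5: |9| + |-8| = 9 + 8 = 17
R2–R6: |26| + |-1| = 26 + 1 = 27
R3–R4: |3| + |30| = 3 + 30 = 33
R3–R5: |13| + |-6| = 13 + 6 = 19
R3–R6: |30| + |1| = 30 + 1 = 31
R4–R5: |10| + |-36| = 10 + 36 = 46
R4–R6: |27| + |-29| = 27 + 29 = 56
R5–R6: |17| + |7| = 17 + 7 = 24
Closest pair: R2–R3 at 6.

R2 and R3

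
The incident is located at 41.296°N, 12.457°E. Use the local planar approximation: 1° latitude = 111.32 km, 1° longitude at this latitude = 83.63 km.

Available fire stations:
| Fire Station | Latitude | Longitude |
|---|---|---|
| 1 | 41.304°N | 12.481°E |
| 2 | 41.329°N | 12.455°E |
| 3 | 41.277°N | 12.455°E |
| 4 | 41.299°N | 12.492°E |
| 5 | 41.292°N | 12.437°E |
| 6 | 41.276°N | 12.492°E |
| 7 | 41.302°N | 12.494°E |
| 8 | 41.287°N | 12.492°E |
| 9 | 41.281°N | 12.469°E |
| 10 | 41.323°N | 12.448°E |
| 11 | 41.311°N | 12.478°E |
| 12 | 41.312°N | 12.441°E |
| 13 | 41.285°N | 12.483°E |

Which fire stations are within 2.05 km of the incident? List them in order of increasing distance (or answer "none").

5, 9

Distances from 41.296°N, 12.457°E:
1: 2.196 km
2: 3.677 km
3: 2.122 km
4: 2.946 km
5: 1.731 km
6: 3.678 km
7: 3.166 km
8: 3.094 km
9: 1.948 km
10: 3.098 km
11: 2.423 km
12: 2.228 km
13: 2.495 km
Threshold 2.05 km: 5 (1.731 km), 9 (1.948 km) are within range.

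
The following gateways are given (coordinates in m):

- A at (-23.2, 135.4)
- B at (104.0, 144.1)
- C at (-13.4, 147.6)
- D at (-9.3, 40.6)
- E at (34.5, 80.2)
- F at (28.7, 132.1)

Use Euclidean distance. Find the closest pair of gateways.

A and C

Pairwise distances:
A–B: 127.5 m
A–C: 15.6 m
A–D: 95.8 m
A–E: 79.9 m
A–F: 52.0 m
B–C: 117.5 m
B–D: 153.5 m
B–E: 94.4 m
B–F: 76.3 m
C–D: 107.1 m
C–E: 82.7 m
C–F: 44.9 m
D–E: 59.0 m
D–F: 99.1 m
E–F: 52.2 m
Closest pair: A–C at 15.6 m.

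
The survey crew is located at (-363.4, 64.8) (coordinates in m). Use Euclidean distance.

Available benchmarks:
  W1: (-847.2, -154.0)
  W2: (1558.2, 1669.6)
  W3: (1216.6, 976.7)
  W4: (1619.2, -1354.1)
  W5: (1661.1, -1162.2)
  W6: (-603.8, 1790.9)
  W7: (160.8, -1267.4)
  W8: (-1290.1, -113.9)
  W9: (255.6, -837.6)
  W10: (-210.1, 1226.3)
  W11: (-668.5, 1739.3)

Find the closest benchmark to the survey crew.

W1

Distances from (-363.4, 64.8):
W1: √((-483.8)² + (-218.8)²) = √(234062.440 + 47873.440) = 531.0 m
W2: √((1921.6)² + (1604.8)²) = √(3692546.560 + 2575383.040) = 2503.6 m
W3: √((1580.0)² + (911.9)²) = √(2496400.000 + 831561.610) = 1824.3 m
W4: √((1982.6)² + (-1418.9)²) = √(3930702.760 + 2013277.210) = 2438.0 m
W5: √((2024.5)² + (-1227.0)²) = √(4098600.250 + 1505529.000) = 2367.3 m
W6: √((-240.4)² + (1726.1)²) = √(57792.160 + 2979421.210) = 1742.8 m
W7: √((524.2)² + (-1332.2)²) = √(274785.640 + 1774756.840) = 1431.6 m
W8: √((-926.7)² + (-178.7)²) = √(858772.890 + 31933.690) = 943.8 m
W9: √((619.0)² + (-902.4)²) = √(383161.000 + 814325.760) = 1094.3 m
W10: √((153.3)² + (1161.5)²) = √(23500.890 + 1349082.250) = 1171.6 m
W11: √((-305.1)² + (1674.5)²) = √(93086.010 + 2803950.250) = 1702.1 m
Minimum: W1 at 531.0 m.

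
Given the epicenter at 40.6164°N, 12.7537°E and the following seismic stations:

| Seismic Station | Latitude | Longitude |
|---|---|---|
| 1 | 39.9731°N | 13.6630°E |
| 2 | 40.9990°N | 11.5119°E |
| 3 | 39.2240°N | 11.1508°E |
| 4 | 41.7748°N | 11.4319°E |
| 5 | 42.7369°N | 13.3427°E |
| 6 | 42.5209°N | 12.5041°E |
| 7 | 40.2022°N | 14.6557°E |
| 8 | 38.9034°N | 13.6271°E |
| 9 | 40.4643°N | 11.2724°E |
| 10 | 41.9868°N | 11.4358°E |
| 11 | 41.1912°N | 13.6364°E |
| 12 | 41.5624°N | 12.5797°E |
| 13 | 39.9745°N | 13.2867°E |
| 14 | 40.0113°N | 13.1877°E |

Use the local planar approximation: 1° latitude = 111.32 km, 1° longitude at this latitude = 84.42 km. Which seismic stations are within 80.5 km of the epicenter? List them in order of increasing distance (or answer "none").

Distances from 40.6164°N, 12.7537°E:
1: 104.9804 km
2: 113.1543 km
3: 205.7577 km
4: 170.5298 km
5: 241.2342 km
6: 213.0535 km
7: 167.0561 km
8: 204.4495 km
9: 126.1924 km
10: 188.8135 km
11: 98.2200 km
12: 106.3282 km
13: 84.4431 km
14: 76.6792 km
Threshold 80.5 km: 14 (76.6792 km) is within range.

14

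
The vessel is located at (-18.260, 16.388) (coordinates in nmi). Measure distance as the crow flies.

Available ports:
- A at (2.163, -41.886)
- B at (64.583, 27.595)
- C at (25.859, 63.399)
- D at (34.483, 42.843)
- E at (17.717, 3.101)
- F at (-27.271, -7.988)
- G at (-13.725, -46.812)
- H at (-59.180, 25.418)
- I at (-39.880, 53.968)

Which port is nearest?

F

Distances from (-18.260, 16.388):
A: √((20.423)² + (-58.274)²) = √(417.09893 + 3395.85908) = 61.749 nmi
B: √((82.843)² + (11.207)²) = √(6862.96265 + 125.59685) = 83.598 nmi
C: √((44.119)² + (47.011)²) = √(1946.48616 + 2210.03412) = 64.471 nmi
D: √((52.743)² + (26.455)²) = √(2781.82405 + 699.86703) = 59.006 nmi
E: √((35.977)² + (-13.287)²) = √(1294.34453 + 176.54437) = 38.352 nmi
F: √((-9.011)² + (-24.376)²) = √(81.19812 + 594.18938) = 25.988 nmi
G: √((4.535)² + (-63.200)²) = √(20.56623 + 3994.24000) = 63.362 nmi
H: √((-40.920)² + (9.030)²) = √(1674.44640 + 81.54090) = 41.905 nmi
I: √((-21.620)² + (37.580)²) = √(467.42440 + 1412.25640) = 43.355 nmi
Minimum: F at 25.988 nmi.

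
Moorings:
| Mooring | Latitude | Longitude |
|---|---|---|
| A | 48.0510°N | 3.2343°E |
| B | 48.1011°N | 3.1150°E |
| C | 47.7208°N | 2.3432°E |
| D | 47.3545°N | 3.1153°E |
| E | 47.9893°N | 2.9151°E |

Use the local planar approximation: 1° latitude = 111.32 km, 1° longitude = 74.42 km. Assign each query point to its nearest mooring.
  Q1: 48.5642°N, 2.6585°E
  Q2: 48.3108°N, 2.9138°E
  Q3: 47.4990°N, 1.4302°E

Q1→B; Q2→B; Q3→C

Q1 at 48.5642°N, 2.6585°E:
  A: 71.4142 km
  B: 61.7397 km
  C: 96.7751 km
  D: 138.8885 km
  E: 66.7862 km
  → nearest: B (61.7397 km)
Q2 at 48.3108°N, 2.9138°E:
  A: 37.4876 km
  B: 27.7332 km
  C: 78.2106 km
  D: 107.5063 km
  E: 35.7895 km
  → nearest: B (27.7332 km)
Q3 at 47.4990°N, 1.4302°E:
  A: 147.6549 km
  B: 142.1735 km
  C: 72.2926 km
  D: 126.4326 km
  E: 123.2503 km
  → nearest: C (72.2926 km)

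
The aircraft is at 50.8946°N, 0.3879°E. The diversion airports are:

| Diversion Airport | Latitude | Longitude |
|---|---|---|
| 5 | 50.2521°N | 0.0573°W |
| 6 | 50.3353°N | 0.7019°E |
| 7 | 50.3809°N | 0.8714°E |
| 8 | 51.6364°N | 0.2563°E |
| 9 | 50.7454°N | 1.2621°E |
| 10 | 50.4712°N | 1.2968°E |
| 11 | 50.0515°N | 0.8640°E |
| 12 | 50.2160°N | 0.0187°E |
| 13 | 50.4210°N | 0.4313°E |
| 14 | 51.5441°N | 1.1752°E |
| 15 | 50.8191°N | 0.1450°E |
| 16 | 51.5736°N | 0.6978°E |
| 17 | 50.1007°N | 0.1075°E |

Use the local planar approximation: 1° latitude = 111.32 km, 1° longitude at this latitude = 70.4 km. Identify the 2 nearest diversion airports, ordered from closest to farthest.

15, 13

Distances from 50.8946°N, 0.3879°E:
5: 78.0889 km
6: 66.0691 km
7: 66.5488 km
8: 83.0953 km
9: 63.7454 km
10: 79.4719 km
11: 99.6593 km
12: 79.8882 km
13: 52.8096 km
14: 91.1025 km
15: 19.0540 km
16: 78.6719 km
17: 90.5547 km
Sorted: 15 (19.0540 km) < 13 (52.8096 km) < 9 (63.7454 km) < 6 (66.0691 km) < …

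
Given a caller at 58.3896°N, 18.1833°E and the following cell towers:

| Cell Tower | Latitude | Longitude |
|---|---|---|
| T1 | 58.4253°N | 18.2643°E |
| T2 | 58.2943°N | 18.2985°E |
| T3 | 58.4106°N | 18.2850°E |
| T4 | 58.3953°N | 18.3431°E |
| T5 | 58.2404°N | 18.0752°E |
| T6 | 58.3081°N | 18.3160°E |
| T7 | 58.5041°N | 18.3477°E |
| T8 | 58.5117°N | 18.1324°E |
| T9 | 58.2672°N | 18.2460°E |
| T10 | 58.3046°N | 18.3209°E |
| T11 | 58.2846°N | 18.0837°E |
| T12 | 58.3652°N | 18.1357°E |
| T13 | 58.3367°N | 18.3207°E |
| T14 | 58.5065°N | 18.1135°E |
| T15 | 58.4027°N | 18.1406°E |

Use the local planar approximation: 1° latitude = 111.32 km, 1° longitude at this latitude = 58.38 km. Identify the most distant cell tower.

T5

Distances from 58.3896°N, 18.1833°E:
T1: √((0.0357·111.32)² + (0.0810·58.38)²) = √(15.793662 + 22.361360) = 6.1770 km
T2: √((-0.0953·111.32)² + (0.1152·58.38)²) = √(112.546553 + 45.230682) = 12.5609 km
T3: √((0.0210·111.32)² + (0.1017·58.38)²) = √(5.464935 + 35.250890) = 6.3809 km
T4: √((0.0057·111.32)² + (0.1598·58.38)²) = √(0.402621 + 87.032555) = 9.3507 km
T5: √((-0.1492·111.32)² + (-0.1081·58.38)²) = √(275.857021 + 39.827181) = 17.7675 km
T6: √((-0.0815·111.32)² + (0.1327·58.38)²) = √(82.311708 + 60.016412) = 11.9301 km
T7: √((0.1145·111.32)² + (0.1644·58.38)²) = √(162.464085 + 92.115308) = 15.9555 km
T8: √((0.1221·111.32)² + (-0.0509·58.38)²) = √(184.747140 + 8.830062) = 13.9132 km
T9: √((-0.1224·111.32)² + (0.0627·58.38)²) = √(185.656103 + 13.398719) = 14.1087 km
T10: √((-0.0850·111.32)² + (0.1376·58.38)²) = √(89.533229 + 64.530503) = 12.4122 km
T11: √((-0.1050·111.32)² + (-0.0996·58.38)²) = √(136.623370 + 33.810131) = 13.0550 km
T12: √((-0.0244·111.32)² + (-0.0476·58.38)²) = √(7.377786 + 7.722219) = 3.8859 km
T13: √((-0.0529·111.32)² + (0.1374·58.38)²) = √(34.678295 + 64.343050) = 9.9509 km
T14: √((0.1169·111.32)² + (-0.0698·58.38)²) = √(169.346185 + 16.605006) = 13.6364 km
T15: √((0.0131·111.32)² + (-0.0427·58.38)²) = √(2.126616 + 6.214181) = 2.8880 km
Maximum: T5 at 17.7675 km.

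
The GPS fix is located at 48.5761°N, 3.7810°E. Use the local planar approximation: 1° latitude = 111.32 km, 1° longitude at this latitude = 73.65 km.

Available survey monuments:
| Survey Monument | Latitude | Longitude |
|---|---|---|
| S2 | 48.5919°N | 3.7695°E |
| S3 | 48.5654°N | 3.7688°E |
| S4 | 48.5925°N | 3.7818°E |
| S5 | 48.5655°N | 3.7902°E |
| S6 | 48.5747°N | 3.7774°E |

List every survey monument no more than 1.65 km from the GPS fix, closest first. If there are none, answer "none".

S6, S5, S3

Distances from 48.5761°N, 3.7810°E:
S2: 1.9522 km
S3: 1.4920 km
S4: 1.8266 km
S5: 1.3607 km
S6: 0.3076 km
Threshold 1.65 km: S6 (0.3076 km), S5 (1.3607 km), S3 (1.4920 km) are within range.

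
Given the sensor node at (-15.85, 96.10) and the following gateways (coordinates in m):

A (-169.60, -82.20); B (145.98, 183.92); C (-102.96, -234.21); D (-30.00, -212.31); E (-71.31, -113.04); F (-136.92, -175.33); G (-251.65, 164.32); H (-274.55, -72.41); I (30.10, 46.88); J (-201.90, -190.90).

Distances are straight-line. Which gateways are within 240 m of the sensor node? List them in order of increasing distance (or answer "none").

I, B, E, A

Distances from (-15.85, 96.10):
A: √((-153.75)² + (-178.30)²) = √(23639.0625 + 31790.8900) = 235.44 m
B: √((161.83)² + (87.82)²) = √(26188.9489 + 7712.3524) = 184.12 m
C: √((-87.11)² + (-330.31)²) = √(7588.1521 + 109104.6961) = 341.60 m
D: √((-14.15)² + (-308.41)²) = √(200.2225 + 95116.7281) = 308.73 m
E: √((-55.46)² + (-209.14)²) = √(3075.8116 + 43739.5396) = 216.37 m
F: √((-121.07)² + (-271.43)²) = √(14657.9449 + 73674.2449) = 297.21 m
G: √((-235.80)² + (68.22)²) = √(55601.6400 + 4653.9684) = 245.47 m
H: √((-258.70)² + (-168.51)²) = √(66925.6900 + 28395.6201) = 308.74 m
I: √((45.95)² + (-49.22)²) = √(2111.4025 + 2422.6084) = 67.34 m
J: √((-186.05)² + (-287.00)²) = √(34614.6025 + 82369.0000) = 342.03 m
Threshold 240 m: I (67.34 m), B (184.12 m), E (216.37 m), A (235.44 m) are within range.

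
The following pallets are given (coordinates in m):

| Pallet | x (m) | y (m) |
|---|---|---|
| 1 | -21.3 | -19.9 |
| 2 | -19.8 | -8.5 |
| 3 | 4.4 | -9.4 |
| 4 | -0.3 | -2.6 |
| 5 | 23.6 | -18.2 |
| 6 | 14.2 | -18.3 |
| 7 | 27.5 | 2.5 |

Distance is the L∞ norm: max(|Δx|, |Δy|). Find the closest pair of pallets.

Pairwise distances:
1–2: max(|1.5|, |11.4|) = 11.4 m
1–3: max(|25.7|, |10.5|) = 25.7 m
1–4: max(|21.0|, |17.3|) = 21.0 m
1–5: max(|44.9|, |1.7|) = 44.9 m
1–6: max(|35.5|, |1.6|) = 35.5 m
1–7: max(|48.8|, |22.4|) = 48.8 m
2–3: max(|24.2|, |-0.9|) = 24.2 m
2–4: max(|19.5|, |5.9|) = 19.5 m
2–5: max(|43.4|, |-9.7|) = 43.4 m
2–6: max(|34.0|, |-9.8|) = 34.0 m
2–7: max(|47.3|, |11.0|) = 47.3 m
3–4: max(|-4.7|, |6.8|) = 6.8 m
3–5: max(|19.2|, |-8.8|) = 19.2 m
3–6: max(|9.8|, |-8.9|) = 9.8 m
3–7: max(|23.1|, |11.9|) = 23.1 m
4–5: max(|23.9|, |-15.6|) = 23.9 m
4–6: max(|14.5|, |-15.7|) = 15.7 m
4–7: max(|27.8|, |5.1|) = 27.8 m
5–6: max(|-9.4|, |-0.1|) = 9.4 m
5–7: max(|3.9|, |20.7|) = 20.7 m
6–7: max(|13.3|, |20.8|) = 20.8 m
Closest pair: 3–4 at 6.8 m.

3 and 4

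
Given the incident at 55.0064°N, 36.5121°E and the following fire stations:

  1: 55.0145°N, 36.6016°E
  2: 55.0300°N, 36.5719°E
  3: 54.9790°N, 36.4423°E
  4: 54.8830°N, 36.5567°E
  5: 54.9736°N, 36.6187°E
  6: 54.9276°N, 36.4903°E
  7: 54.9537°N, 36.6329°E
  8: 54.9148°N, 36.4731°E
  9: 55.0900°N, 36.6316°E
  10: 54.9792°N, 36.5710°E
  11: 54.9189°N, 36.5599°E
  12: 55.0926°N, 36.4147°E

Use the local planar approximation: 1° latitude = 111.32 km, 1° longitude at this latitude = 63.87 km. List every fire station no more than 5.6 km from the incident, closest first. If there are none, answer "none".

Distances from 55.0064°N, 36.5121°E:
1: 5.7870 km
2: 4.6357 km
3: 5.4017 km
4: 14.0291 km
5: 7.7258 km
6: 8.8818 km
7: 9.6925 km
8: 10.4967 km
9: 12.0359 km
10: 4.8291 km
11: 10.2077 km
12: 11.4359 km
Threshold 5.6 km: 2 (4.6357 km), 10 (4.8291 km), 3 (5.4017 km) are within range.

2, 10, 3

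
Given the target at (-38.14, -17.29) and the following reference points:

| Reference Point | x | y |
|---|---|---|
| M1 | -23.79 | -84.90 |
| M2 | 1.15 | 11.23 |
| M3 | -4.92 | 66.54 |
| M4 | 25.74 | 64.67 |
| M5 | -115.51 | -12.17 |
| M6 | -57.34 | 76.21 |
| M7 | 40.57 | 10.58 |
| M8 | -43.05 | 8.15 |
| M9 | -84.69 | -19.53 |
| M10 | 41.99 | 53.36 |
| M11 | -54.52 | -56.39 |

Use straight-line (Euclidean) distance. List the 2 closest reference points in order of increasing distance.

M8, M11

Distances from (-38.14, -17.29):
M1: √((14.35)² + (-67.61)²) = √(205.9225 + 4571.1121) = 69.12
M2: √((39.29)² + (28.52)²) = √(1543.7041 + 813.3904) = 48.55
M3: √((33.22)² + (83.83)²) = √(1103.5684 + 7027.4689) = 90.17
M4: √((63.88)² + (81.96)²) = √(4080.6544 + 6717.4416) = 103.91
M5: √((-77.37)² + (5.12)²) = √(5986.1169 + 26.2144) = 77.54
M6: √((-19.20)² + (93.50)²) = √(368.6400 + 8742.2500) = 95.45
M7: √((78.71)² + (27.87)²) = √(6195.2641 + 776.7369) = 83.50
M8: √((-4.91)² + (25.44)²) = √(24.1081 + 647.1936) = 25.91
M9: √((-46.55)² + (-2.24)²) = √(2166.9025 + 5.0176) = 46.60
M10: √((80.13)² + (70.65)²) = √(6420.8169 + 4991.4225) = 106.83
M11: √((-16.38)² + (-39.10)²) = √(268.3044 + 1528.8100) = 42.39
Sorted: M8 (25.91) < M11 (42.39) < M9 (46.60) < M2 (48.55) < …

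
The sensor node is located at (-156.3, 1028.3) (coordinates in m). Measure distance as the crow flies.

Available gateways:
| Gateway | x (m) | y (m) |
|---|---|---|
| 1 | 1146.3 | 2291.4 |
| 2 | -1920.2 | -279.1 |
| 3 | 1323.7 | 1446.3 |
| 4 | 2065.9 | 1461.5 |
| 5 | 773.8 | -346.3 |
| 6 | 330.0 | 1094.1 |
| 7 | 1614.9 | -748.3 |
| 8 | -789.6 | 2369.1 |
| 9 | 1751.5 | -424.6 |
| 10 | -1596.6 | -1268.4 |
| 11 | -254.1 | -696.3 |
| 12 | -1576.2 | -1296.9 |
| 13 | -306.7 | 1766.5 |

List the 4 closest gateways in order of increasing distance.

Distances from (-156.3, 1028.3):
1: 1814.4 m
2: 2195.6 m
3: 1537.9 m
4: 2264.0 m
5: 1659.7 m
6: 490.7 m
7: 2508.7 m
8: 1482.8 m
9: 2398.0 m
10: 2711.0 m
11: 1727.4 m
12: 2724.5 m
13: 753.4 m
Sorted: 6 (490.7 m) < 13 (753.4 m) < 8 (1482.8 m) < 3 (1537.9 m) < 5 (1659.7 m) < 11 (1727.4 m) < …

6, 13, 8, 3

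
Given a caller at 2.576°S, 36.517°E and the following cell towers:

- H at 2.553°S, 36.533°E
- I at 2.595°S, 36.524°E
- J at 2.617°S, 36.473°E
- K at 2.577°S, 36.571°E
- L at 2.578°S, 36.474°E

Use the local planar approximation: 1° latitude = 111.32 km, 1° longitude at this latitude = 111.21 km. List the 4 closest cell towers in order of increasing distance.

Distances from 2.576°S, 36.517°E:
H: 3.118 km
I: 2.254 km
J: 6.691 km
K: 6.006 km
L: 4.787 km
Sorted: I (2.254 km) < H (3.118 km) < L (4.787 km) < K (6.006 km) < J (6.691 km)

I, H, L, K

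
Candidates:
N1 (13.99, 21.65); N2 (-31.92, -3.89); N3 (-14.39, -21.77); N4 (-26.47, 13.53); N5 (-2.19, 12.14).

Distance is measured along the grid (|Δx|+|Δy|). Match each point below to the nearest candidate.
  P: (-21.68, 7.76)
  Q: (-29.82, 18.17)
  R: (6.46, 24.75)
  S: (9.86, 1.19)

P at (-21.68, 7.76):
  N1: 49.56
  N2: 21.89
  N3: 36.82
  N4: 10.56
  N5: 23.87
  → nearest: N4 (10.56)
Q at (-29.82, 18.17):
  N1: 47.29
  N2: 24.16
  N3: 55.37
  N4: 7.99
  N5: 33.66
  → nearest: N4 (7.99)
R at (6.46, 24.75):
  N1: 10.63
  N2: 67.02
  N3: 67.37
  N4: 44.15
  N5: 21.26
  → nearest: N1 (10.63)
S at (9.86, 1.19):
  N1: 24.59
  N2: 46.86
  N3: 47.21
  N4: 48.67
  N5: 23.00
  → nearest: N5 (23.00)

P→N4; Q→N4; R→N1; S→N5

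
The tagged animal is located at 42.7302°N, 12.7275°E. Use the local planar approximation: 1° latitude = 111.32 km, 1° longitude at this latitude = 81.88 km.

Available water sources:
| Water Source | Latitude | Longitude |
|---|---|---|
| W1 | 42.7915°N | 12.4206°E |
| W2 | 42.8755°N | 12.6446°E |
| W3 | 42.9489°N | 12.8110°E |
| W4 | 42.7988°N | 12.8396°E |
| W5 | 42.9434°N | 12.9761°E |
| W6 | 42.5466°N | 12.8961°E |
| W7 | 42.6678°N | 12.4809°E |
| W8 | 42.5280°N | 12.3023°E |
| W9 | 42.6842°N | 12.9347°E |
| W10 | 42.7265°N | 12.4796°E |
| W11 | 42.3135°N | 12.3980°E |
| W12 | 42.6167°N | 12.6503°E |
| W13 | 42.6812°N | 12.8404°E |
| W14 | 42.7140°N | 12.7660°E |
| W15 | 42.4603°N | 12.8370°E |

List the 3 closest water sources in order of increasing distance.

Distances from 42.7302°N, 12.7275°E:
W1: √((0.0613·111.32)² + (-0.3069·81.88)²) = √(46.565830 + 631.465234) = 26.0390 km
W2: √((0.1453·111.32)² + (-0.0829·81.88)²) = √(261.624026 + 46.074935) = 17.5414 km
W3: √((0.2187·111.32)² + (0.0835·81.88)²) = √(592.712329 + 46.744296) = 25.2875 km
W4: √((0.0686·111.32)² + (0.1121·81.88)²) = √(58.316926 + 84.249415) = 11.9401 km
W5: √((0.2132·111.32)² + (0.2486·81.88)²) = √(563.275415 + 414.341006) = 31.2669 km
W6: √((-0.1836·111.32)² + (0.1686·81.88)²) = √(417.726232 + 190.577141) = 24.6638 km
W7: √((-0.0624·111.32)² + (-0.2466·81.88)²) = √(48.252028 + 407.701034) = 21.3531 km
W8: √((-0.2022·111.32)² + (-0.4252·81.88)²) = √(506.650759 + 1212.110406) = 41.4579 km
W9: √((-0.0460·111.32)² + (0.2072·81.88)²) = √(26.221773 + 287.829412) = 17.7215 km
W10: √((-0.0037·111.32)² + (-0.2479·81.88)²) = √(0.169648 + 412.010915) = 20.3022 km
W11: √((-0.4167·111.32)² + (-0.3295·81.88)²) = √(2151.757851 + 727.891262) = 53.6624 km
W12: √((-0.1135·111.32)² + (-0.0772·81.88)²) = √(159.638676 + 39.956760) = 14.1278 km
W13: √((-0.0490·111.32)² + (0.1129·81.88)²) = √(29.753534 + 85.456195) = 10.7336 km
W14: √((-0.0162·111.32)² + (0.0385·81.88)²) = √(3.252194 + 9.937500) = 3.6318 km
W15: √((-0.2699·111.32)² + (0.1095·81.88)²) = √(902.718129 + 80.386646) = 31.3545 km
Sorted: W14 (3.6318 km) < W13 (10.7336 km) < W4 (11.9401 km) < W12 (14.1278 km) < W2 (17.5414 km) < …

W14, W13, W4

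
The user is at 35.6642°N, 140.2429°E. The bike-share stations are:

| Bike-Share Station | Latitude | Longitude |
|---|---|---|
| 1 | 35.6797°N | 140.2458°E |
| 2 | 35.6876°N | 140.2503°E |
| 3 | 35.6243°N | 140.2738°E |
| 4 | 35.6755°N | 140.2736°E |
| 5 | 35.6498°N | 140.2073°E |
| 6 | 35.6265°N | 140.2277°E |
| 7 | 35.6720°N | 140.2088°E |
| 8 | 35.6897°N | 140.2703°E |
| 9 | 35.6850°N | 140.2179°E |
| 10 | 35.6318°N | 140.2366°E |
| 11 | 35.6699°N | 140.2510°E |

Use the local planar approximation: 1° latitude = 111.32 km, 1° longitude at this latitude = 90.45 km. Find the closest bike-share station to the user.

11

Distances from 35.6642°N, 140.2429°E:
1: 1.7453 km
2: 2.6895 km
3: 5.2478 km
4: 3.0485 km
5: 3.5970 km
6: 4.4162 km
7: 3.2042 km
8: 3.7683 km
9: 3.2364 km
10: 3.6515 km
11: 0.9692 km
Minimum: 11 at 0.9692 km.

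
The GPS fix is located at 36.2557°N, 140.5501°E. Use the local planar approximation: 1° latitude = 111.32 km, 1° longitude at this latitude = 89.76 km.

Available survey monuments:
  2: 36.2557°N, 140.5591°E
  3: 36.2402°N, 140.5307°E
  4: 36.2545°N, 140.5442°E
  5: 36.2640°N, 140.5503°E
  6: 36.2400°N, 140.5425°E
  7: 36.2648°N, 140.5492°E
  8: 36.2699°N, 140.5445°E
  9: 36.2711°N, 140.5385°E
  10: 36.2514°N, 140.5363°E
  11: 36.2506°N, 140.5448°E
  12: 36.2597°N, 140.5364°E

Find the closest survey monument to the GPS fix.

4

Distances from 36.2557°N, 140.5501°E:
2: 0.8078 km
3: 2.4514 km
4: 0.5462 km
5: 0.9241 km
6: 1.8761 km
7: 1.0162 km
8: 1.6587 km
9: 2.0058 km
10: 1.3280 km
11: 0.7407 km
12: 1.3078 km
Minimum: 4 at 0.5462 km.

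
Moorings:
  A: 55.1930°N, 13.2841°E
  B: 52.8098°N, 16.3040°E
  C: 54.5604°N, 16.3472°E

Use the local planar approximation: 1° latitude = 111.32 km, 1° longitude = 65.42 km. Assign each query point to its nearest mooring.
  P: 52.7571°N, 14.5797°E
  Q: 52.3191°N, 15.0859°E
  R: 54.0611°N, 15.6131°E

P at 52.7571°N, 14.5797°E:
  A: √((2.4359·111.32)² + (-1.2956·65.42)²) = √(73530.125319 + 7183.944330) = 284.1022 km
  B: √((0.0527·111.32)² + (1.7243·65.42)²) = √(34.416573 + 12724.676087) = 112.9562 km
  C: √((1.8033·111.32)² + (1.7675·65.42)²) = √(40297.894978 + 13370.262211) = 231.6639 km
  → nearest: B (112.9562 km)
Q at 52.3191°N, 15.0859°E:
  A: √((2.8739·111.32)² + (-1.8018·65.42)²) = √(102350.436719 + 13894.222354) = 340.9467 km
  B: √((0.4907·111.32)² + (1.2181·65.42)²) = √(2983.860472 + 6350.193600) = 96.6129 km
  C: √((2.2413·111.32)² + (1.2613·65.42)²) = √(62251.006486 + 6808.600793) = 262.7919 km
  → nearest: B (96.6129 km)
R at 54.0611°N, 15.6131°E:
  A: √((1.1319·111.32)² + (-2.3290·65.42)²) = √(15876.783226 + 23214.538620) = 197.7153 km
  B: √((-1.2513·111.32)² + (0.6909·65.42)²) = √(19403.017906 + 2042.920493) = 146.4443 km
  C: √((0.4993·111.32)² + (0.7341·65.42)²) = √(3089.367172 + 2306.383528) = 73.4558 km
  → nearest: C (73.4558 km)

P→B; Q→B; R→C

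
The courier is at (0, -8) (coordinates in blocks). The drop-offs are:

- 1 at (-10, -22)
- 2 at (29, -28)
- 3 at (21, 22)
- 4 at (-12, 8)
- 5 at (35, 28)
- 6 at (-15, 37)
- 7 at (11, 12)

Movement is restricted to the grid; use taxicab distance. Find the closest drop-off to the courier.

Distances from (0, -8):
1: |-10| + |-14| = 10 + 14 = 24 blocks
2: |29| + |-20| = 29 + 20 = 49 blocks
3: |21| + |30| = 21 + 30 = 51 blocks
4: |-12| + |16| = 12 + 16 = 28 blocks
5: |35| + |36| = 35 + 36 = 71 blocks
6: |-15| + |45| = 15 + 45 = 60 blocks
7: |11| + |20| = 11 + 20 = 31 blocks
Minimum: 1 at 24 blocks.

1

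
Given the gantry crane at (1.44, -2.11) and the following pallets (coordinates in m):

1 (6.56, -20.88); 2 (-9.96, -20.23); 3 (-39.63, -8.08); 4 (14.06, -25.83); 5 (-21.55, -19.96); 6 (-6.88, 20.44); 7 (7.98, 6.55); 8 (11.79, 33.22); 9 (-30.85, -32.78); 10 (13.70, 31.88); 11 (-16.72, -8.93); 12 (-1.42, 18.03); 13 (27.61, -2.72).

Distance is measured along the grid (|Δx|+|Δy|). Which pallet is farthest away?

9

Distances from (1.44, -2.11):
1: |5.12| + |-18.77| = 5.12 + 18.77 = 23.89 m
2: |-11.40| + |-18.12| = 11.40 + 18.12 = 29.52 m
3: |-41.07| + |-5.97| = 41.07 + 5.97 = 47.04 m
4: |12.62| + |-23.72| = 12.62 + 23.72 = 36.34 m
5: |-22.99| + |-17.85| = 22.99 + 17.85 = 40.84 m
6: |-8.32| + |22.55| = 8.32 + 22.55 = 30.87 m
7: |6.54| + |8.66| = 6.54 + 8.66 = 15.20 m
8: |10.35| + |35.33| = 10.35 + 35.33 = 45.68 m
9: |-32.29| + |-30.67| = 32.29 + 30.67 = 62.96 m
10: |12.26| + |33.99| = 12.26 + 33.99 = 46.25 m
11: |-18.16| + |-6.82| = 18.16 + 6.82 = 24.98 m
12: |-2.86| + |20.14| = 2.86 + 20.14 = 23.00 m
13: |26.17| + |-0.61| = 26.17 + 0.61 = 26.78 m
Maximum: 9 at 62.96 m.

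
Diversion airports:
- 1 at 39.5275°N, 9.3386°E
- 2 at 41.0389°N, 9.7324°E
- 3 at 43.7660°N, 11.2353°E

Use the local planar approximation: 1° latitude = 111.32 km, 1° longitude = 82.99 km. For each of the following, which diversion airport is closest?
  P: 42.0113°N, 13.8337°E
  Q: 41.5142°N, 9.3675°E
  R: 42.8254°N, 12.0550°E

P at 42.0113°N, 13.8337°E:
  1: 464.3441 km
  2: 357.1654 km
  3: 290.9574 km
  → nearest: 3 (290.9574 km)
Q at 41.5142°N, 9.3675°E:
  1: 221.1724 km
  2: 60.9637 km
  3: 294.7259 km
  → nearest: 2 (60.9637 km)
R at 42.8254°N, 12.0550°E:
  1: 430.8123 km
  2: 276.9550 km
  3: 124.8653 km
  → nearest: 3 (124.8653 km)

P→3; Q→2; R→3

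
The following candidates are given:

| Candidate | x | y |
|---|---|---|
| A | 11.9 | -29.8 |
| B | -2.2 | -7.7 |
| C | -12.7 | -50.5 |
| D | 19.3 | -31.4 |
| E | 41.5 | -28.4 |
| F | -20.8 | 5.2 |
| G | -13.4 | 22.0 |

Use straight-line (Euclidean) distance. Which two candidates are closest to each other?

Pairwise distances:
A–B: 26.2
A–C: 32.2
A–D: 7.6
A–E: 29.6
A–F: 47.9
A–G: 57.6
B–C: 44.1
B–D: 32.0
B–E: 48.4
B–F: 22.6
B–G: 31.7
C–D: 37.3
C–E: 58.5
C–F: 56.3
C–G: 72.5
D–E: 22.4
D–F: 54.3
D–G: 62.6
E–F: 70.8
E–G: 74.5
F–G: 18.4
Closest pair: A–D at 7.6.

A and D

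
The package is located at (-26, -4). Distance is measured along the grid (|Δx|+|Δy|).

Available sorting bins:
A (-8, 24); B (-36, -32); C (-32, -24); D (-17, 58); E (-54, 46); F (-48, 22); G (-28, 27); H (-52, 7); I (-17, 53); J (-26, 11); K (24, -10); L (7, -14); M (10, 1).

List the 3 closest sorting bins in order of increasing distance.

J, C, G

Distances from (-26, -4):
A: |18| + |28| = 18 + 28 = 46
B: |-10| + |-28| = 10 + 28 = 38
C: |-6| + |-20| = 6 + 20 = 26
D: |9| + |62| = 9 + 62 = 71
E: |-28| + |50| = 28 + 50 = 78
F: |-22| + |26| = 22 + 26 = 48
G: |-2| + |31| = 2 + 31 = 33
H: |-26| + |11| = 26 + 11 = 37
I: |9| + |57| = 9 + 57 = 66
J: |0| + |15| = 0 + 15 = 15
K: |50| + |-6| = 50 + 6 = 56
L: |33| + |-10| = 33 + 10 = 43
M: |36| + |5| = 36 + 5 = 41
Sorted: J (15) < C (26) < G (33) < H (37) < B (38) < …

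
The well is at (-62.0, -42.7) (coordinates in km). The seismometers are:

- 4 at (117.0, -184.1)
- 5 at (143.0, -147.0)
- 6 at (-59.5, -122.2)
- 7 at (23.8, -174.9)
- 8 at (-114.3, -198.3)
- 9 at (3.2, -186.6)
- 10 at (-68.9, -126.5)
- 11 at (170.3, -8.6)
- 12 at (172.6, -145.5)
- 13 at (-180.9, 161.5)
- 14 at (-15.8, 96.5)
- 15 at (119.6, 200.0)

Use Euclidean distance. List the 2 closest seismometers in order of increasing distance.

6, 10

Distances from (-62.0, -42.7):
4: √((179.0)² + (-141.4)²) = √(32041.000 + 19993.960) = 228.1 km
5: √((205.0)² + (-104.3)²) = √(42025.000 + 10878.490) = 230.0 km
6: √((2.5)² + (-79.5)²) = √(6.250 + 6320.250) = 79.5 km
7: √((85.8)² + (-132.2)²) = √(7361.640 + 17476.840) = 157.6 km
8: √((-52.3)² + (-155.6)²) = √(2735.290 + 24211.360) = 164.2 km
9: √((65.2)² + (-143.9)²) = √(4251.040 + 20707.210) = 158.0 km
10: √((-6.9)² + (-83.8)²) = √(47.610 + 7022.440) = 84.1 km
11: √((232.3)² + (34.1)²) = √(53963.290 + 1162.810) = 234.8 km
12: √((234.6)² + (-102.8)²) = √(55037.160 + 10567.840) = 256.1 km
13: √((-118.9)² + (204.2)²) = √(14137.210 + 41697.640) = 236.3 km
14: √((46.2)² + (139.2)²) = √(2134.440 + 19376.640) = 146.7 km
15: √((181.6)² + (242.7)²) = √(32978.560 + 58903.290) = 303.1 km
Sorted: 6 (79.5 km) < 10 (84.1 km) < 14 (146.7 km) < 7 (157.6 km) < …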